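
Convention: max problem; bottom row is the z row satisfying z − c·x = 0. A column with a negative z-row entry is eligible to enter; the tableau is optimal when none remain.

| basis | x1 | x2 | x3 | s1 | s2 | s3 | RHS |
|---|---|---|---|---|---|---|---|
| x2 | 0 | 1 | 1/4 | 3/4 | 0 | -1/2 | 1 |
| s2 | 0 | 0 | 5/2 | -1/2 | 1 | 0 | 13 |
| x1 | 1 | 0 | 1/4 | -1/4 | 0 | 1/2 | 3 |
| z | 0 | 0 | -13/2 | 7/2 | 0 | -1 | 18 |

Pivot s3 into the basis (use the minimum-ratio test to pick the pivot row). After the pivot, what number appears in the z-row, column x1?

Ratio test on column s3 — row 1: entry -1/2 ≤ 0; row 2: entry 0 ≤ 0; row 3: 3/(1/2) = 6. Minimum is 6 at row 3 (x1 leaves); pivot element 1/2.
Divide row 3 by 1/2; eliminate column s3 from the other rows.
z-row update in column x1: 0 − (-1)·2 = 2.

2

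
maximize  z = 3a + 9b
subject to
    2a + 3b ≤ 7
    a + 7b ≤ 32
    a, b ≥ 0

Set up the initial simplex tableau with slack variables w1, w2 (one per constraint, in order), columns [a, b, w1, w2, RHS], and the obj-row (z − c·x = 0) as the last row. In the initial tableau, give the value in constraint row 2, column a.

Constraint 2 has coefficient 1 on a.

1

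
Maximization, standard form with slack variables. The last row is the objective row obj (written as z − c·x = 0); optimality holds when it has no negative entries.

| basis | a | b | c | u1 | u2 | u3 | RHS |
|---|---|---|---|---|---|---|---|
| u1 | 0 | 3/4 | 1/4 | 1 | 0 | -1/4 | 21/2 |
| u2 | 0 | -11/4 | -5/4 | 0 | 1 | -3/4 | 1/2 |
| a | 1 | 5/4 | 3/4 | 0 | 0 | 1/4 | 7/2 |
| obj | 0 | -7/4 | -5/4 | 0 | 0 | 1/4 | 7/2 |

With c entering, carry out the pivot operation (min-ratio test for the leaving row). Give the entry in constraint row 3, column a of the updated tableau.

4/3

Ratio test on column c — row 1: (21/2)/(1/4) = 42; row 2: entry -5/4 ≤ 0; row 3: (7/2)/(3/4) = 14/3. Minimum is 14/3 at row 3 (a leaves); pivot element 3/4.
Divide row 3 by 3/4; eliminate column c from the other rows.
In the new row 3, the a entry is the old entry divided by the pivot: 1/(3/4) = 4/3.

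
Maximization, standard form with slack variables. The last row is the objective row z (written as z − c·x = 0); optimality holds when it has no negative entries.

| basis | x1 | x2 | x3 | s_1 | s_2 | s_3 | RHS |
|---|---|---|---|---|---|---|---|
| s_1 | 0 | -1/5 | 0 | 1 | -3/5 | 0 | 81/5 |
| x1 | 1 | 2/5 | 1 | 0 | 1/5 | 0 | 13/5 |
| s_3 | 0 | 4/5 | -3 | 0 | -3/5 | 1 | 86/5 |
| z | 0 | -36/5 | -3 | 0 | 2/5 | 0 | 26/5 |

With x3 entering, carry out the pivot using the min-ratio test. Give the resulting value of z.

13

Ratio test on column x3 — row 1: entry 0 ≤ 0; row 2: (13/5)/1 = 13/5; row 3: entry -3 ≤ 0. Minimum is 13/5 at row 2 (x1 leaves); pivot element 1.
Pivot on row 2; the z-row RHS becomes 26/5 − (-3)·(13/5) = 13.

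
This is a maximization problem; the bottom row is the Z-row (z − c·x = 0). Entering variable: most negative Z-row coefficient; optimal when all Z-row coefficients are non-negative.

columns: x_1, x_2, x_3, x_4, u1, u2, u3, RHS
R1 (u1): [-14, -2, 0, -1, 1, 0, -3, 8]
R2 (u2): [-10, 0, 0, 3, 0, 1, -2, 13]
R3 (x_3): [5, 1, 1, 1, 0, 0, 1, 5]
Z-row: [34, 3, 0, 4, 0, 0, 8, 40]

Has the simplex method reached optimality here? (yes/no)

Every Z-row coefficient is ≥ 0, so the tableau is optimal.

yes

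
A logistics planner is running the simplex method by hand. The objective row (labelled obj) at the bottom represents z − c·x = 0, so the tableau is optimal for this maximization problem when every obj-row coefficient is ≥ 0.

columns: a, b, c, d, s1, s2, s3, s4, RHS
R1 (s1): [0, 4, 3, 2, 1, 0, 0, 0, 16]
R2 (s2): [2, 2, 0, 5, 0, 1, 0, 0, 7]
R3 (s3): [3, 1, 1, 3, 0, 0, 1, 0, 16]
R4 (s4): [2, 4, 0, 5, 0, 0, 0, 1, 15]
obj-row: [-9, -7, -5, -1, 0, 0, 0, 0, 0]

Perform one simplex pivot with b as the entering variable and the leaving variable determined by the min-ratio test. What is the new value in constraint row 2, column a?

Ratio test on column b — row 1: 16/4 = 4; row 2: 7/2 = 7/2; row 3: 16/1 = 16; row 4: 15/4 = 15/4. Minimum is 7/2 at row 2 (s2 leaves); pivot element 2.
Divide row 2 by 2; eliminate column b from the other rows.
In the new row 2, the a entry is the old entry divided by the pivot: 2/2 = 1.

1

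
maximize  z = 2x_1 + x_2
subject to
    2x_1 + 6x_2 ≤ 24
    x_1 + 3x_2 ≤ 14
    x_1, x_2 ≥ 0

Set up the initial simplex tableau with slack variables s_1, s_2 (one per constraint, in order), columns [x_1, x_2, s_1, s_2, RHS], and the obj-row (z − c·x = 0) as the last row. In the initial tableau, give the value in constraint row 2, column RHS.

14

The RHS of constraint 2 is b_2 = 14.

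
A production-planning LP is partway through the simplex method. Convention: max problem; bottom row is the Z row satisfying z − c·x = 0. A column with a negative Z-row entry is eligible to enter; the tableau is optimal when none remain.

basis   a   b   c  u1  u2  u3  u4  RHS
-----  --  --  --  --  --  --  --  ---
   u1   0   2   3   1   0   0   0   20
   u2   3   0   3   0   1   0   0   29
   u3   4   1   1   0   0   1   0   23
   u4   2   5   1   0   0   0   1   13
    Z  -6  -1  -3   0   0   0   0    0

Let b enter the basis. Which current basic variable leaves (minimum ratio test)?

u4

Column b entries and ratios — u1: 20/2 = 10; u2: 0 ≤ 0, skip; u3: 23/1 = 23; u4: 13/5 = 13/5.
Smallest ratio is 13/5 in the row of u4, so u4 leaves.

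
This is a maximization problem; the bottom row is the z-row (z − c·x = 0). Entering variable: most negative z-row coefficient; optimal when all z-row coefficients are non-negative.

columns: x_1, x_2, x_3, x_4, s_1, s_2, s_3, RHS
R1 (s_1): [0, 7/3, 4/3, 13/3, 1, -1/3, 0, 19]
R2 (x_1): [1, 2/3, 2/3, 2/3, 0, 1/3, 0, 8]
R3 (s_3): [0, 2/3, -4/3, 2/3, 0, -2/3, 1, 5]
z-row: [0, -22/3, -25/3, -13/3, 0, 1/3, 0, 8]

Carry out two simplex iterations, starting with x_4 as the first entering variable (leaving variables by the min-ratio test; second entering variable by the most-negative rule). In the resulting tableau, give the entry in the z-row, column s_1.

-4/3

Ratio test on column x_4 — row 1: 19/(13/3) = 57/13; row 2: 8/(2/3) = 12; row 3: 5/(2/3) = 15/2. Minimum is 57/13 at row 1 (s_1 leaves); pivot element 13/3.
Divide row 1 by 13/3; eliminate column x_4 from the other rows.
Second iteration: most negative z-row entry is -7 in column x_3, so x_3 enters.
Ratio test on column x_3 — row 1: (57/13)/(4/13) = 57/4; row 2: (66/13)/(6/13) = 11; row 3: entry -20/13 ≤ 0. Minimum is 11 at row 2 (x_1 leaves); pivot element 6/13.
Divide row 2 by 6/13; eliminate column x_3 from the other rows.
After both pivots, the entry at the z-row, column s_1 is -4/3.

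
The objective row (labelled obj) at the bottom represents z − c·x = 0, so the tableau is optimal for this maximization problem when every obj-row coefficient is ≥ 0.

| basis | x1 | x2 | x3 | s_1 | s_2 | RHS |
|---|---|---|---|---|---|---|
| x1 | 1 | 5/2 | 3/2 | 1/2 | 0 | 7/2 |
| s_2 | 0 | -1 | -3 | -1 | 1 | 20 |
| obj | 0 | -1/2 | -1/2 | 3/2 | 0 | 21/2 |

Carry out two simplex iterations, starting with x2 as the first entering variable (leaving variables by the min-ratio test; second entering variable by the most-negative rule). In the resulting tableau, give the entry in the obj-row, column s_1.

5/3

Ratio test on column x2 — row 1: (7/2)/(5/2) = 7/5; row 2: entry -1 ≤ 0. Minimum is 7/5 at row 1 (x1 leaves); pivot element 5/2.
Divide row 1 by 5/2; eliminate column x2 from the other rows.
Second iteration: most negative obj-row entry is -1/5 in column x3, so x3 enters.
Ratio test on column x3 — row 1: (7/5)/(3/5) = 7/3; row 2: entry -12/5 ≤ 0. Minimum is 7/3 at row 1 (x2 leaves); pivot element 3/5.
Divide row 1 by 3/5; eliminate column x3 from the other rows.
After both pivots, the entry at the obj-row, column s_1 is 5/3.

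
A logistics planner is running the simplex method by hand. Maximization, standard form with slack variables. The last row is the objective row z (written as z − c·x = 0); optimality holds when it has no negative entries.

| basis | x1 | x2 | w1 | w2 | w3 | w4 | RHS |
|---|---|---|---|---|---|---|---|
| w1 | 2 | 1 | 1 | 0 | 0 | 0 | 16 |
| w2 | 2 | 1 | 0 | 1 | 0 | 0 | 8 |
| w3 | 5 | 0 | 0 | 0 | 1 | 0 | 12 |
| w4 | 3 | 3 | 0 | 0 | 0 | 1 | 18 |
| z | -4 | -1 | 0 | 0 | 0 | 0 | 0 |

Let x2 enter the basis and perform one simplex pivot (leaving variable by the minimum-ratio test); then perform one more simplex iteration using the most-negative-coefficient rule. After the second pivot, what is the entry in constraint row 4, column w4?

Ratio test on column x2 — row 1: 16/1 = 16; row 2: 8/1 = 8; row 3: entry 0 ≤ 0; row 4: 18/3 = 6. Minimum is 6 at row 4 (w4 leaves); pivot element 3.
Divide row 4 by 3; eliminate column x2 from the other rows.
Second iteration: most negative z-row entry is -3 in column x1, so x1 enters.
Ratio test on column x1 — row 1: 10/1 = 10; row 2: 2/1 = 2; row 3: 12/5 = 12/5; row 4: 6/1 = 6. Minimum is 2 at row 2 (w2 leaves); pivot element 1.
Divide row 2 by 1; eliminate column x1 from the other rows.
After both pivots, the entry at constraint row 4, column w4 is 2/3.

2/3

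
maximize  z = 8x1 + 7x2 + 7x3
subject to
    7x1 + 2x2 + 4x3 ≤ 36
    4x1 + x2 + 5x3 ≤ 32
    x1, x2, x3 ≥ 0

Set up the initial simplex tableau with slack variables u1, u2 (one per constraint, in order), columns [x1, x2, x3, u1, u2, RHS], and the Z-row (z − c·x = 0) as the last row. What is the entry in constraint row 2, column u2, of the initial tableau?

Slack u2 belongs to constraint 2; its column is the unit vector e_2, so the entry in row 2 is 1.

1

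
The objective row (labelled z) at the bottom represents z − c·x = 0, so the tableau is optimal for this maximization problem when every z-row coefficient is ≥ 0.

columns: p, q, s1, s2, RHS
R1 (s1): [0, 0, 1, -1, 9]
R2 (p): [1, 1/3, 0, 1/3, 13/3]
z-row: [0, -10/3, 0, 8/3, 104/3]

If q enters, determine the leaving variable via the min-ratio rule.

Column q entries and ratios — s1: 0 ≤ 0, skip; p: (13/3)/(1/3) = 13.
Smallest ratio is 13 in the row of p, so p leaves.

p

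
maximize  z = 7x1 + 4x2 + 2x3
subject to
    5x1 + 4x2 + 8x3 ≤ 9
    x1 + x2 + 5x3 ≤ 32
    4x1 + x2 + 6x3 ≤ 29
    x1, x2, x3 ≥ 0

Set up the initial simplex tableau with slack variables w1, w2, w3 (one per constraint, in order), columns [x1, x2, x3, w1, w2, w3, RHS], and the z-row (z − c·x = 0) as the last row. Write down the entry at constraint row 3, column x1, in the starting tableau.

Constraint 3 has coefficient 4 on x1.

4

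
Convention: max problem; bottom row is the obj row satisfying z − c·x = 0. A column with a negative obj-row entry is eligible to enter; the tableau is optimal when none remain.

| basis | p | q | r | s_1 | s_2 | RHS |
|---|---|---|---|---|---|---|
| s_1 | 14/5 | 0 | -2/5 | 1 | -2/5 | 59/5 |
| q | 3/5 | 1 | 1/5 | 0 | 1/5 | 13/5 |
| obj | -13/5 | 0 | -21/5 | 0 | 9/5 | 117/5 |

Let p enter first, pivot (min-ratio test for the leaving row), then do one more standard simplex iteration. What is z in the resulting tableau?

71/2

Ratio test on column p — row 1: (59/5)/(14/5) = 59/14; row 2: (13/5)/(3/5) = 13/3. Minimum is 59/14 at row 1 (s_1 leaves); pivot element 14/5.
Pivot on row 1; the obj-row RHS becomes 117/5 − (-13/5)·(59/14) = 481/14.
Next entering variable (most negative obj-row entry -32/7): r.
Ratio test on column r — row 1: entry -1/7 ≤ 0; row 2: (1/14)/(2/7) = 1/4. Minimum is 1/4 at row 2 (q leaves); pivot element 2/7.
After the second pivot the obj-row RHS is 481/14 − (-32/7)·(1/4) = 71/2.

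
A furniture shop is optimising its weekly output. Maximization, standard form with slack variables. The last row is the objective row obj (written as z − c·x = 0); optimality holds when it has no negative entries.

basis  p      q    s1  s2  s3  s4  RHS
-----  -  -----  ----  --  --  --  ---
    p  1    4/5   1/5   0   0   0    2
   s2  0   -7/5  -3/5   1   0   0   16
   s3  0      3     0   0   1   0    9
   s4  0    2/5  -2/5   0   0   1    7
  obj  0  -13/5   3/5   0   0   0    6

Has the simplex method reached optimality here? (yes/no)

The obj-row has a negative entry -13/5 in column q, so it is not optimal.

no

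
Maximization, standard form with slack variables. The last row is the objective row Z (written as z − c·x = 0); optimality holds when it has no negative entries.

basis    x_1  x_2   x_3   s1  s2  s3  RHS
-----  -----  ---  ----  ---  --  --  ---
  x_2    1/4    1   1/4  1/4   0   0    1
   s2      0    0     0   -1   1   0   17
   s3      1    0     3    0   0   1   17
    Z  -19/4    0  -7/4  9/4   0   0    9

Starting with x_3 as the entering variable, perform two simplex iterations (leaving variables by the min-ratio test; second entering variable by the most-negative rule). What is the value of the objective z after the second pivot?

28

Ratio test on column x_3 — row 1: 1/(1/4) = 4; row 2: entry 0 ≤ 0; row 3: 17/3 = 17/3. Minimum is 4 at row 1 (x_2 leaves); pivot element 1/4.
Pivot on row 1; the Z-row RHS becomes 9 − (-7/4)·4 = 16.
Next entering variable (most negative Z-row entry -3): x_1.
Ratio test on column x_1 — row 1: 4/1 = 4; row 2: entry 0 ≤ 0; row 3: entry -2 ≤ 0. Minimum is 4 at row 1 (x_3 leaves); pivot element 1.
After the second pivot the Z-row RHS is 16 − (-3)·4 = 28.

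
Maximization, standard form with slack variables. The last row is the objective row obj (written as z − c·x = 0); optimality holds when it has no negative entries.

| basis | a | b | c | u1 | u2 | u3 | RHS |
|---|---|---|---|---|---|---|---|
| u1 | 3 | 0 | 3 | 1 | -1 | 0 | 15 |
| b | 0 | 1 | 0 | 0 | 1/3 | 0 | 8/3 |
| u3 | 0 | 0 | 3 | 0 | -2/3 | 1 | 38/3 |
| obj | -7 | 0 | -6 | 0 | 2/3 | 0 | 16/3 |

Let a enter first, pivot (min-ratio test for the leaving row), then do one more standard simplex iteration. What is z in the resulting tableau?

161/3

Ratio test on column a — row 1: 15/3 = 5; row 2: entry 0 ≤ 0; row 3: entry 0 ≤ 0. Minimum is 5 at row 1 (u1 leaves); pivot element 3.
Pivot on row 1; the obj-row RHS becomes 16/3 − (-7)·5 = 121/3.
Next entering variable (most negative obj-row entry -5/3): u2.
Ratio test on column u2 — row 1: entry -1/3 ≤ 0; row 2: (8/3)/(1/3) = 8; row 3: entry -2/3 ≤ 0. Minimum is 8 at row 2 (b leaves); pivot element 1/3.
After the second pivot the obj-row RHS is 121/3 − (-5/3)·8 = 161/3.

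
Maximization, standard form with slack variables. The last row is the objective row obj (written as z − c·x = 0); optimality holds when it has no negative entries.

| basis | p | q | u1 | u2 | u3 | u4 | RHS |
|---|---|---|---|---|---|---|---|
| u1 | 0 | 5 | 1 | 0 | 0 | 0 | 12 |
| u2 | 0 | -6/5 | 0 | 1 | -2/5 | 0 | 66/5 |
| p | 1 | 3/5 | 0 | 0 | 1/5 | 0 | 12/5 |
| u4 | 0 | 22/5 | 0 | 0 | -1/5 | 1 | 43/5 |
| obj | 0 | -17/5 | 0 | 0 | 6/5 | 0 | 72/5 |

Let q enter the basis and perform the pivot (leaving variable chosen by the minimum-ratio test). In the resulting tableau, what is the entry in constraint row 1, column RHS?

49/22

Ratio test on column q — row 1: 12/5 = 12/5; row 2: entry -6/5 ≤ 0; row 3: (12/5)/(3/5) = 4; row 4: (43/5)/(22/5) = 43/22. Minimum is 43/22 at row 4 (u4 leaves); pivot element 22/5.
Divide row 4 by 22/5; eliminate column q from the other rows.
Row 1 update in column RHS: 12 − 5·(43/22) = 49/22.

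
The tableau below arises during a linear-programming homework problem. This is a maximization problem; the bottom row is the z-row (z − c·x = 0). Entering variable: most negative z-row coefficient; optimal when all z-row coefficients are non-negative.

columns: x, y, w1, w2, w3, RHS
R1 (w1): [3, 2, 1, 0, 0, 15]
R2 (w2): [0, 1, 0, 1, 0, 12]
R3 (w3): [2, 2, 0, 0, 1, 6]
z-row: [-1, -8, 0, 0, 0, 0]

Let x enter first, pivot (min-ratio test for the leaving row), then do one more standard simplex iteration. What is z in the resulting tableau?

Ratio test on column x — row 1: 15/3 = 5; row 2: entry 0 ≤ 0; row 3: 6/2 = 3. Minimum is 3 at row 3 (w3 leaves); pivot element 2.
Pivot on row 3; the z-row RHS becomes 0 − (-1)·3 = 3.
Next entering variable (most negative z-row entry -7): y.
Ratio test on column y — row 1: entry -1 ≤ 0; row 2: 12/1 = 12; row 3: 3/1 = 3. Minimum is 3 at row 3 (x leaves); pivot element 1.
After the second pivot the z-row RHS is 3 − (-7)·3 = 24.

24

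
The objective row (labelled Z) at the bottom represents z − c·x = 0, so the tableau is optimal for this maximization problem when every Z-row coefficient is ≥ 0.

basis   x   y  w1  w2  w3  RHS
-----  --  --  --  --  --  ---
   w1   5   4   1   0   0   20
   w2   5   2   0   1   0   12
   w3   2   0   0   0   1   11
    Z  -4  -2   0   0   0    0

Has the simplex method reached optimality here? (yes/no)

The Z-row has a negative entry -4 in column x, so it is not optimal.

no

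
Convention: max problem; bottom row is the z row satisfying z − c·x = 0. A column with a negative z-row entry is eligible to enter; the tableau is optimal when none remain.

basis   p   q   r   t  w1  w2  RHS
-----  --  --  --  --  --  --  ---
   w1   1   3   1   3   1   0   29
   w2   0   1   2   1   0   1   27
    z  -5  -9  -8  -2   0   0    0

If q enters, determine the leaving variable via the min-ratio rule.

Column q entries and ratios — w1: 29/3 = 29/3; w2: 27/1 = 27.
Smallest ratio is 29/3 in the row of w1, so w1 leaves.

w1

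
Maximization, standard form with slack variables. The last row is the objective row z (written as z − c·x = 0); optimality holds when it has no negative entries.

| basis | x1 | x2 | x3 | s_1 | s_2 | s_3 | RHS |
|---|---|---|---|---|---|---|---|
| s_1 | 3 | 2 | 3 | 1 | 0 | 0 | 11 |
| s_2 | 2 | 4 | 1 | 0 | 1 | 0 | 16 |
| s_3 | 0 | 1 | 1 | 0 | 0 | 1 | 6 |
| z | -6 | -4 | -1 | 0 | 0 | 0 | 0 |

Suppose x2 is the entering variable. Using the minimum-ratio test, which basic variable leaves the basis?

s_2

Column x2 entries and ratios — s_1: 11/2 = 11/2; s_2: 16/4 = 4; s_3: 6/1 = 6.
Smallest ratio is 4 in the row of s_2, so s_2 leaves.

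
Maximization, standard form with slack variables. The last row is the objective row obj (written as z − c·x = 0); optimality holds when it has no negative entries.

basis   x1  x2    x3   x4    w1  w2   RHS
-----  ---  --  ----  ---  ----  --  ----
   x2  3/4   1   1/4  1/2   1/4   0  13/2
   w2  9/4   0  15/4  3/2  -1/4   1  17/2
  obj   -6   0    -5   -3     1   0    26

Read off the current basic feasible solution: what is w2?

17/2

w2 is basic (row 2); its value is the RHS of that row, 17/2.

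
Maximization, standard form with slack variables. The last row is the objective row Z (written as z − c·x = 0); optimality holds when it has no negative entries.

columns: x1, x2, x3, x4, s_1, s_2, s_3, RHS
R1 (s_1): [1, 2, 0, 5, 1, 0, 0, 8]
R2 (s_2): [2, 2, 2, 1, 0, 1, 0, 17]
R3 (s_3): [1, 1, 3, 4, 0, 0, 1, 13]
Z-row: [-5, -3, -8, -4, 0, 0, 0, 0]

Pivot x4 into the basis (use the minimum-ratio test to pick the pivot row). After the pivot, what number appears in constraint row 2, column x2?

Ratio test on column x4 — row 1: 8/5 = 8/5; row 2: 17/1 = 17; row 3: 13/4 = 13/4. Minimum is 8/5 at row 1 (s_1 leaves); pivot element 5.
Divide row 1 by 5; eliminate column x4 from the other rows.
Row 2 update in column x2: 2 − 1·(2/5) = 8/5.

8/5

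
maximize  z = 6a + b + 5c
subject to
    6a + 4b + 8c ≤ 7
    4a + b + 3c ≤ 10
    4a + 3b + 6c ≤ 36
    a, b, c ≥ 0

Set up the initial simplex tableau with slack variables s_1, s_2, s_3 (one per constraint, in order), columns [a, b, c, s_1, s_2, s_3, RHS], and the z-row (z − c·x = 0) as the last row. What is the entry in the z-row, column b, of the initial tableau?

The z-row carries the negated objective coefficients: the b entry is -1.

-1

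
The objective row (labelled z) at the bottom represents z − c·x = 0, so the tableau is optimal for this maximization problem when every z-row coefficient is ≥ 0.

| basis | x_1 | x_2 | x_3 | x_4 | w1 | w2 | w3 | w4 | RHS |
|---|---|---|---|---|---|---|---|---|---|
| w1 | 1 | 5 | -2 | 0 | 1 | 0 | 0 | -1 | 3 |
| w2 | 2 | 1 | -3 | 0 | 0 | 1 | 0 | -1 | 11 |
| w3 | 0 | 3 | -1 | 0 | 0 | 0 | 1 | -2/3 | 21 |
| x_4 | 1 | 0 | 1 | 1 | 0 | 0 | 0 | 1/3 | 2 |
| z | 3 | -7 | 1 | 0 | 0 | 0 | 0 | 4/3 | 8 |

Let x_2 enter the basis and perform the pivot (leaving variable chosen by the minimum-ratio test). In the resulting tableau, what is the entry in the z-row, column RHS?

61/5

Ratio test on column x_2 — row 1: 3/5 = 3/5; row 2: 11/1 = 11; row 3: 21/3 = 7; row 4: entry 0 ≤ 0. Minimum is 3/5 at row 1 (w1 leaves); pivot element 5.
Divide row 1 by 5; eliminate column x_2 from the other rows.
z-row update in column RHS: 8 − (-7)·(3/5) = 61/5.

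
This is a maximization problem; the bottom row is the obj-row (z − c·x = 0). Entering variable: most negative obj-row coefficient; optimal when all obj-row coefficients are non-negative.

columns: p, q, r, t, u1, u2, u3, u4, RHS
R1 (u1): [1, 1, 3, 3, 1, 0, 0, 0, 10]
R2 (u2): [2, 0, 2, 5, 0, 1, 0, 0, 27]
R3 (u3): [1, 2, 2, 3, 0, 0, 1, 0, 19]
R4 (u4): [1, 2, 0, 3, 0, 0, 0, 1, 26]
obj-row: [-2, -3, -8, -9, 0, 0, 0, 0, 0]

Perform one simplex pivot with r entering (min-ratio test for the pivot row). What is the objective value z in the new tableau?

Ratio test on column r — row 1: 10/3 = 10/3; row 2: 27/2 = 27/2; row 3: 19/2 = 19/2; row 4: entry 0 ≤ 0. Minimum is 10/3 at row 1 (u1 leaves); pivot element 3.
Pivot on row 1; the obj-row RHS becomes 0 − (-8)·(10/3) = 80/3.

80/3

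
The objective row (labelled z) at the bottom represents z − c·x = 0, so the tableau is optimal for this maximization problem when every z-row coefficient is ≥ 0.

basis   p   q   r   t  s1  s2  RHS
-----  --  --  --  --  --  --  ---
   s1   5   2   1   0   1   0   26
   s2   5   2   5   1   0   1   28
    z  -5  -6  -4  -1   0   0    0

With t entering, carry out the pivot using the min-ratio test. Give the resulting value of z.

Ratio test on column t — row 1: entry 0 ≤ 0; row 2: 28/1 = 28. Minimum is 28 at row 2 (s2 leaves); pivot element 1.
Pivot on row 2; the z-row RHS becomes 0 − (-1)·28 = 28.

28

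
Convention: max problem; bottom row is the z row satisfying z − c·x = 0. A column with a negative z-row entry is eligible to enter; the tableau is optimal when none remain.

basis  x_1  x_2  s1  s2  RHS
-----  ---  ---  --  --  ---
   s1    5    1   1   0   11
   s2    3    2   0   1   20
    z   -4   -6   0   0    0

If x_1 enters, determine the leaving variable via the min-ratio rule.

Column x_1 entries and ratios — s1: 11/5 = 11/5; s2: 20/3 = 20/3.
Smallest ratio is 11/5 in the row of s1, so s1 leaves.

s1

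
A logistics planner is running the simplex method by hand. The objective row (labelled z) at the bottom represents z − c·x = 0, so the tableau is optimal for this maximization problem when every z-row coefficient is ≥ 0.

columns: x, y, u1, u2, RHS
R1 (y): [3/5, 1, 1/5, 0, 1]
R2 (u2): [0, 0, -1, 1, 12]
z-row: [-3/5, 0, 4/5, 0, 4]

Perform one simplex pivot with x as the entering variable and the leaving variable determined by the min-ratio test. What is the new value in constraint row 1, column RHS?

Ratio test on column x — row 1: 1/(3/5) = 5/3; row 2: entry 0 ≤ 0. Minimum is 5/3 at row 1 (y leaves); pivot element 3/5.
Divide row 1 by 3/5; eliminate column x from the other rows.
In the new row 1, the RHS entry is the old entry divided by the pivot: 1/(3/5) = 5/3.

5/3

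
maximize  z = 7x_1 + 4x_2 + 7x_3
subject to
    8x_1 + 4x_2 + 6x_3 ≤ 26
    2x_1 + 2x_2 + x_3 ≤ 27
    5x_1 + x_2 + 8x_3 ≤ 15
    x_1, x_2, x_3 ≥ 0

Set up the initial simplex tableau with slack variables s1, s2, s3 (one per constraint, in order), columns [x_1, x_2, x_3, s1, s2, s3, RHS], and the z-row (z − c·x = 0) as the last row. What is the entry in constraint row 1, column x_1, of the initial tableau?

Constraint 1 has coefficient 8 on x_1.

8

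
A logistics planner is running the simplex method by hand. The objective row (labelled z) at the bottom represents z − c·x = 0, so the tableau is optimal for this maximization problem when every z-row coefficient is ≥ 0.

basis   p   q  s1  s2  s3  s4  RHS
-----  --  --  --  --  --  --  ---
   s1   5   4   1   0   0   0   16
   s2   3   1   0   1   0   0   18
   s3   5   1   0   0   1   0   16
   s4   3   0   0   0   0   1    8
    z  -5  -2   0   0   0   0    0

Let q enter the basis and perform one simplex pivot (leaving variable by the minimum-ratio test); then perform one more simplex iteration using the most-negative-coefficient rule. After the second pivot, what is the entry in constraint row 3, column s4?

Ratio test on column q — row 1: 16/4 = 4; row 2: 18/1 = 18; row 3: 16/1 = 16; row 4: entry 0 ≤ 0. Minimum is 4 at row 1 (s1 leaves); pivot element 4.
Divide row 1 by 4; eliminate column q from the other rows.
Second iteration: most negative z-row entry is -5/2 in column p, so p enters.
Ratio test on column p — row 1: 4/(5/4) = 16/5; row 2: 14/(7/4) = 8; row 3: 12/(15/4) = 16/5; row 4: 8/3 = 8/3. Minimum is 8/3 at row 4 (s4 leaves); pivot element 3.
Divide row 4 by 3; eliminate column p from the other rows.
After both pivots, the entry at constraint row 3, column s4 is -5/4.

-5/4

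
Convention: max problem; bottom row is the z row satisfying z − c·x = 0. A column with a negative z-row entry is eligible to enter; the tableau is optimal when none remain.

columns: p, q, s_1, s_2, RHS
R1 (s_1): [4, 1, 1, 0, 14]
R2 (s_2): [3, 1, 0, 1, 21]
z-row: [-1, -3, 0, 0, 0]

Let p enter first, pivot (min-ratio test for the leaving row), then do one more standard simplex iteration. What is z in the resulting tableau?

42

Ratio test on column p — row 1: 14/4 = 7/2; row 2: 21/3 = 7. Minimum is 7/2 at row 1 (s_1 leaves); pivot element 4.
Pivot on row 1; the z-row RHS becomes 0 − (-1)·(7/2) = 7/2.
Next entering variable (most negative z-row entry -11/4): q.
Ratio test on column q — row 1: (7/2)/(1/4) = 14; row 2: (21/2)/(1/4) = 42. Minimum is 14 at row 1 (p leaves); pivot element 1/4.
After the second pivot the z-row RHS is 7/2 − (-11/4)·14 = 42.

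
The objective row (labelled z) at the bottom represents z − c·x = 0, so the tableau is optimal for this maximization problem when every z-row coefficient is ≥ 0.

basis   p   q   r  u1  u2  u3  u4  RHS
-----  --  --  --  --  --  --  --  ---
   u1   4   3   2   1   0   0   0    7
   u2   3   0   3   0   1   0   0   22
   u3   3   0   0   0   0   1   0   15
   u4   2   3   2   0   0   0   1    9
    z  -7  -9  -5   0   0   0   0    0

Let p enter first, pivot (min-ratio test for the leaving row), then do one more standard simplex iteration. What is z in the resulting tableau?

Ratio test on column p — row 1: 7/4 = 7/4; row 2: 22/3 = 22/3; row 3: 15/3 = 5; row 4: 9/2 = 9/2. Minimum is 7/4 at row 1 (u1 leaves); pivot element 4.
Pivot on row 1; the z-row RHS becomes 0 − (-7)·(7/4) = 49/4.
Next entering variable (most negative z-row entry -15/4): q.
Ratio test on column q — row 1: (7/4)/(3/4) = 7/3; row 2: entry -9/4 ≤ 0; row 3: entry -9/4 ≤ 0; row 4: (11/2)/(3/2) = 11/3. Minimum is 7/3 at row 1 (p leaves); pivot element 3/4.
After the second pivot the z-row RHS is 49/4 − (-15/4)·(7/3) = 21.

21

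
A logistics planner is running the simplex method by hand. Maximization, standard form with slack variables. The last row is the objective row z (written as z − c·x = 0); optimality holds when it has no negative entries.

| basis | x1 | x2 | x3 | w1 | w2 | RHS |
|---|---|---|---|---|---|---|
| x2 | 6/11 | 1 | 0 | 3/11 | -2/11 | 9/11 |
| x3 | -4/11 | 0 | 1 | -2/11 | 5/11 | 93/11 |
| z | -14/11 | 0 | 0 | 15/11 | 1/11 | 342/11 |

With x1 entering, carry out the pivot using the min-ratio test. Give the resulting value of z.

Ratio test on column x1 — row 1: (9/11)/(6/11) = 3/2; row 2: entry -4/11 ≤ 0. Minimum is 3/2 at row 1 (x2 leaves); pivot element 6/11.
Pivot on row 1; the z-row RHS becomes 342/11 − (-14/11)·(3/2) = 33.

33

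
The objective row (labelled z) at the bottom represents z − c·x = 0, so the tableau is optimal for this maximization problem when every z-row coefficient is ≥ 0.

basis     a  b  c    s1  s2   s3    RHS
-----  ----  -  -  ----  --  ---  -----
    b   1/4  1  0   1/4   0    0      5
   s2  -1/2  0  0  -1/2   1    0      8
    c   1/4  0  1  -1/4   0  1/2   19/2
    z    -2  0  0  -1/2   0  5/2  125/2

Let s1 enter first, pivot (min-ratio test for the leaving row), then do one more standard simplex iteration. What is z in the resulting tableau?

Ratio test on column s1 — row 1: 5/(1/4) = 20; row 2: entry -1/2 ≤ 0; row 3: entry -1/4 ≤ 0. Minimum is 20 at row 1 (b leaves); pivot element 1/4.
Pivot on row 1; the z-row RHS becomes 125/2 − (-1/2)·20 = 145/2.
Next entering variable (most negative z-row entry -3/2): a.
Ratio test on column a — row 1: 20/1 = 20; row 2: entry 0 ≤ 0; row 3: (29/2)/(1/2) = 29. Minimum is 20 at row 1 (s1 leaves); pivot element 1.
After the second pivot the z-row RHS is 145/2 − (-3/2)·20 = 205/2.

205/2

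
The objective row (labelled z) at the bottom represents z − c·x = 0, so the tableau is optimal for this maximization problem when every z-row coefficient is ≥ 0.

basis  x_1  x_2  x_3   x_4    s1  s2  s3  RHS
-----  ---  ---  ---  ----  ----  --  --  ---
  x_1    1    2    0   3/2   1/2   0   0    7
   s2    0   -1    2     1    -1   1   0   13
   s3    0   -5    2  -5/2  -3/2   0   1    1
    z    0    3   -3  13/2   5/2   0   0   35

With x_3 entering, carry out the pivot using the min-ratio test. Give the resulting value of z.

73/2

Ratio test on column x_3 — row 1: entry 0 ≤ 0; row 2: 13/2 = 13/2; row 3: 1/2 = 1/2. Minimum is 1/2 at row 3 (s3 leaves); pivot element 2.
Pivot on row 3; the z-row RHS becomes 35 − (-3)·(1/2) = 73/2.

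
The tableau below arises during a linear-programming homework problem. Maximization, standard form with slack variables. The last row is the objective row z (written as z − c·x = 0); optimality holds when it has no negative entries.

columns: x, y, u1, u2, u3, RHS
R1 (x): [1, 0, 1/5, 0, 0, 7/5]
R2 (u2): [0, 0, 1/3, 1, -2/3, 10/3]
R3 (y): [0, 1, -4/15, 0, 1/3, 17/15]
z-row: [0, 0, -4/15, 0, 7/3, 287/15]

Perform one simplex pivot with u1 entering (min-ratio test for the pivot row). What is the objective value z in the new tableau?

21

Ratio test on column u1 — row 1: (7/5)/(1/5) = 7; row 2: (10/3)/(1/3) = 10; row 3: entry -4/15 ≤ 0. Minimum is 7 at row 1 (x leaves); pivot element 1/5.
Pivot on row 1; the z-row RHS becomes 287/15 − (-4/15)·7 = 21.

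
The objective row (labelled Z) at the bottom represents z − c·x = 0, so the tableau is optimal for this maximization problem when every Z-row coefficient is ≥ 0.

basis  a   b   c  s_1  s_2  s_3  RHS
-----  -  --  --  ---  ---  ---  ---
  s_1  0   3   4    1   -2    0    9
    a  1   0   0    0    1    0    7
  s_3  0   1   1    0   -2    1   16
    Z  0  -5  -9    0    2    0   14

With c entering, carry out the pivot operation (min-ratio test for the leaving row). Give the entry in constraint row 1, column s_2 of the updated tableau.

Ratio test on column c — row 1: 9/4 = 9/4; row 2: entry 0 ≤ 0; row 3: 16/1 = 16. Minimum is 9/4 at row 1 (s_1 leaves); pivot element 4.
Divide row 1 by 4; eliminate column c from the other rows.
In the new row 1, the s_2 entry is the old entry divided by the pivot: (-2)/4 = -1/2.

-1/2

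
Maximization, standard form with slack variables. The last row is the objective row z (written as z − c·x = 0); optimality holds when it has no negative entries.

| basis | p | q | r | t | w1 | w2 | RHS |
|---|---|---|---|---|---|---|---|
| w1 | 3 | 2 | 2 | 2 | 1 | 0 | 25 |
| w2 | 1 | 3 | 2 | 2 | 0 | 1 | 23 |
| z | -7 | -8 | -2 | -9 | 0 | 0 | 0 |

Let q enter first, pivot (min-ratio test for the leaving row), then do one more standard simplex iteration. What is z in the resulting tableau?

555/7

Ratio test on column q — row 1: 25/2 = 25/2; row 2: 23/3 = 23/3. Minimum is 23/3 at row 2 (w2 leaves); pivot element 3.
Pivot on row 2; the z-row RHS becomes 0 − (-8)·(23/3) = 184/3.
Next entering variable (most negative z-row entry -13/3): p.
Ratio test on column p — row 1: (29/3)/(7/3) = 29/7; row 2: (23/3)/(1/3) = 23. Minimum is 29/7 at row 1 (w1 leaves); pivot element 7/3.
After the second pivot the z-row RHS is 184/3 − (-13/3)·(29/7) = 555/7.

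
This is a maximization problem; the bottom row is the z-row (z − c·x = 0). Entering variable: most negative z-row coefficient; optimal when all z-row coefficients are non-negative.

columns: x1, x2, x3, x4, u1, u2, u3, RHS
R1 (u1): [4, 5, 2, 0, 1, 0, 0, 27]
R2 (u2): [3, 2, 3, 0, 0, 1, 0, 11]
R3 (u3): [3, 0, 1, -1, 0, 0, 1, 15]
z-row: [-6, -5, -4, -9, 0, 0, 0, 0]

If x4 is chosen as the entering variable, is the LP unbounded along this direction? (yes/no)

Every constraint-row entry in column x4 is ≤ 0, so increasing x4 is unbounded.

yes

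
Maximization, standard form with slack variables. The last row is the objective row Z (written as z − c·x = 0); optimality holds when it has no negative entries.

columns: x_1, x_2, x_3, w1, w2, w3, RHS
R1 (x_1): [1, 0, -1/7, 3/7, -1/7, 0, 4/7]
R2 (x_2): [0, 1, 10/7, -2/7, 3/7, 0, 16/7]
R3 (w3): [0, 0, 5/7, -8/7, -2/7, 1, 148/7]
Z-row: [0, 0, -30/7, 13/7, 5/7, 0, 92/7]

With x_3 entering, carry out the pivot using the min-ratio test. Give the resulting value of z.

Ratio test on column x_3 — row 1: entry -1/7 ≤ 0; row 2: (16/7)/(10/7) = 8/5; row 3: (148/7)/(5/7) = 148/5. Minimum is 8/5 at row 2 (x_2 leaves); pivot element 10/7.
Pivot on row 2; the Z-row RHS becomes 92/7 − (-30/7)·(8/5) = 20.

20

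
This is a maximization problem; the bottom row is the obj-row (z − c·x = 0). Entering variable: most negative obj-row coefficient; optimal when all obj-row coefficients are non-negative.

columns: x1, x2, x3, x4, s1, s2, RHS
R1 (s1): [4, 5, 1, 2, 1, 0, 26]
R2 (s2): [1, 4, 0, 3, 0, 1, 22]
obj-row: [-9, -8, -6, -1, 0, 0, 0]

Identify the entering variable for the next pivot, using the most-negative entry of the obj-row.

Negative obj-row entries: x1: -9, x2: -8, x3: -6, x4: -1.
The most negative is -9 in column x1, so x1 enters.

x1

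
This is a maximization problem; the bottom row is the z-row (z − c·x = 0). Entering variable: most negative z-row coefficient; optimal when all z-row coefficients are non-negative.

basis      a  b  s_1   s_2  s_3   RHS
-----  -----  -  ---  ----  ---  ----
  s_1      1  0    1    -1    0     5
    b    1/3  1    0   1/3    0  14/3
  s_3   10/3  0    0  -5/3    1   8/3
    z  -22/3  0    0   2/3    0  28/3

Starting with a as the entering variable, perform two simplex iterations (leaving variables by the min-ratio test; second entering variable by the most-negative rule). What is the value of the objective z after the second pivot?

Ratio test on column a — row 1: 5/1 = 5; row 2: (14/3)/(1/3) = 14; row 3: (8/3)/(10/3) = 4/5. Minimum is 4/5 at row 3 (s_3 leaves); pivot element 10/3.
Pivot on row 3; the z-row RHS becomes 28/3 − (-22/3)·(4/5) = 76/5.
Next entering variable (most negative z-row entry -3): s_2.
Ratio test on column s_2 — row 1: entry -1/2 ≤ 0; row 2: (22/5)/(1/2) = 44/5; row 3: entry -1/2 ≤ 0. Minimum is 44/5 at row 2 (b leaves); pivot element 1/2.
After the second pivot the z-row RHS is 76/5 − (-3)·(44/5) = 208/5.

208/5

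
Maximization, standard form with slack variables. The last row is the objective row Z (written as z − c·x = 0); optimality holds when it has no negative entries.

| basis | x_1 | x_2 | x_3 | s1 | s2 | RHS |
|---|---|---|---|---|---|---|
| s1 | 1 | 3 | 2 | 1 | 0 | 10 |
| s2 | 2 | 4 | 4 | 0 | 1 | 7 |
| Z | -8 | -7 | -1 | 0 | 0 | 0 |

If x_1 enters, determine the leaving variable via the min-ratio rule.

Column x_1 entries and ratios — s1: 10/1 = 10; s2: 7/2 = 7/2.
Smallest ratio is 7/2 in the row of s2, so s2 leaves.

s2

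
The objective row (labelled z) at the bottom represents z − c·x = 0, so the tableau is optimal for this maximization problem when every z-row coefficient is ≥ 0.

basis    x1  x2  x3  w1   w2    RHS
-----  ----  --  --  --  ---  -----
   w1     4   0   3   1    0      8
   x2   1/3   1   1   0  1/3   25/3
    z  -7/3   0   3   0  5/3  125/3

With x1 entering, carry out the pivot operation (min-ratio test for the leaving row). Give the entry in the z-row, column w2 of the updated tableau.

Ratio test on column x1 — row 1: 8/4 = 2; row 2: (25/3)/(1/3) = 25. Minimum is 2 at row 1 (w1 leaves); pivot element 4.
Divide row 1 by 4; eliminate column x1 from the other rows.
z-row update in column w2: 5/3 − (-7/3)·0 = 5/3.

5/3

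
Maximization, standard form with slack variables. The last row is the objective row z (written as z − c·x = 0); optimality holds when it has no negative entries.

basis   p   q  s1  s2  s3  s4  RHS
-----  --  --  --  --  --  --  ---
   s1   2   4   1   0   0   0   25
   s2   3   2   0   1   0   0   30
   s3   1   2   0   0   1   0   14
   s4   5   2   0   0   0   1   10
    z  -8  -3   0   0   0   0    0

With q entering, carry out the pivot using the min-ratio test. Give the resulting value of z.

Ratio test on column q — row 1: 25/4 = 25/4; row 2: 30/2 = 15; row 3: 14/2 = 7; row 4: 10/2 = 5. Minimum is 5 at row 4 (s4 leaves); pivot element 2.
Pivot on row 4; the z-row RHS becomes 0 − (-3)·5 = 15.

15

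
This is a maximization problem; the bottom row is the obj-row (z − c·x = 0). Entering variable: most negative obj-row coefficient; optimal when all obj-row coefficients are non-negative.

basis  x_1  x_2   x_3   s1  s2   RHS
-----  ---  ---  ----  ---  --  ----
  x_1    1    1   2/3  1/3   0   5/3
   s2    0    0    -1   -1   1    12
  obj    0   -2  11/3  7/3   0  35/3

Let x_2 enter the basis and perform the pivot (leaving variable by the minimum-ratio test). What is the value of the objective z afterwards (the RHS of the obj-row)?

Ratio test on column x_2 — row 1: (5/3)/1 = 5/3; row 2: entry 0 ≤ 0. Minimum is 5/3 at row 1 (x_1 leaves); pivot element 1.
Pivot on row 1; the obj-row RHS becomes 35/3 − (-2)·(5/3) = 15.

15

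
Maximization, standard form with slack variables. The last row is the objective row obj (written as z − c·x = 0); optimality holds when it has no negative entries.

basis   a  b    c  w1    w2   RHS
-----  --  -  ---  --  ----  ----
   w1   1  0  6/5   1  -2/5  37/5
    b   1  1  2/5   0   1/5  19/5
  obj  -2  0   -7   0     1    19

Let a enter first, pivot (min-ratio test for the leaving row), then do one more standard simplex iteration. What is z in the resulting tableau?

Ratio test on column a — row 1: (37/5)/1 = 37/5; row 2: (19/5)/1 = 19/5. Minimum is 19/5 at row 2 (b leaves); pivot element 1.
Pivot on row 2; the obj-row RHS becomes 19 − (-2)·(19/5) = 133/5.
Next entering variable (most negative obj-row entry -31/5): c.
Ratio test on column c — row 1: (18/5)/(4/5) = 9/2; row 2: (19/5)/(2/5) = 19/2. Minimum is 9/2 at row 1 (w1 leaves); pivot element 4/5.
After the second pivot the obj-row RHS is 133/5 − (-31/5)·(9/2) = 109/2.

109/2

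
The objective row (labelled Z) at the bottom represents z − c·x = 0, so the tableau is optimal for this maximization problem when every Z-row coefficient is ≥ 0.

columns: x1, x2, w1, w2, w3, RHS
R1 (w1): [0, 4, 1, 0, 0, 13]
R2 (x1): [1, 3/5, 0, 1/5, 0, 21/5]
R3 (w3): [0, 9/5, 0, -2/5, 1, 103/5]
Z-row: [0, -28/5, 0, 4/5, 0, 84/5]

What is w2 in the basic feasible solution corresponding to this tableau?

0

w2 is not in the basis, so in the current basic feasible solution w2 = 0.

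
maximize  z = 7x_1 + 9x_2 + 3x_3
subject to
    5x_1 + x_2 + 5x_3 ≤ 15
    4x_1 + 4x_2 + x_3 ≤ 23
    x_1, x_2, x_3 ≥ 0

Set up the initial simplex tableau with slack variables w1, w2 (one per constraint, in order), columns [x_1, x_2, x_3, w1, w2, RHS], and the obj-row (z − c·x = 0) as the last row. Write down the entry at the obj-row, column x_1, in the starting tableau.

The obj-row carries the negated objective coefficients: the x_1 entry is -7.

-7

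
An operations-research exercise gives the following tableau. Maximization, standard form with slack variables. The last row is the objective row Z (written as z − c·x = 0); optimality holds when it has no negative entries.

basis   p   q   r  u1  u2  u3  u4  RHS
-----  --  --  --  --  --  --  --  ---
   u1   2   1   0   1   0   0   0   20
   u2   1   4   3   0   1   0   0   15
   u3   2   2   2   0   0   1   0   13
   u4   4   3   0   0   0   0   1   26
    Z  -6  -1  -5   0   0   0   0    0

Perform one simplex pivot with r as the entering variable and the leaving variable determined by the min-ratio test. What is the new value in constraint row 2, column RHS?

5

Ratio test on column r — row 1: entry 0 ≤ 0; row 2: 15/3 = 5; row 3: 13/2 = 13/2; row 4: entry 0 ≤ 0. Minimum is 5 at row 2 (u2 leaves); pivot element 3.
Divide row 2 by 3; eliminate column r from the other rows.
In the new row 2, the RHS entry is the old entry divided by the pivot: 15/3 = 5.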